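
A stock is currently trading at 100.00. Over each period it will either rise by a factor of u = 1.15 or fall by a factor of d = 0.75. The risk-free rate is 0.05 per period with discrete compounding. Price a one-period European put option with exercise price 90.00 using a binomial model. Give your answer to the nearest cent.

Risk-neutral probability p = (1 + 0.05 − 0.75)/(1.15 − 0.75) = 0.3000/0.4000 = 0.7500
Terminal stock prices: S_u = 115, S_d = 75
Terminal payoffs (K − S): max(-25, 0) = 0, max(15, 0) = 15
Node 0 (S = 100): V_0 = 1/1.05·[0.7500·0.0000 + 0.2500·15.0000] = 3.5714

3.57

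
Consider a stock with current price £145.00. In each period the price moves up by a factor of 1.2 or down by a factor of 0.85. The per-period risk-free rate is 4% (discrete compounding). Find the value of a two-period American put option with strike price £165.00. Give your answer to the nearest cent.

Risk-neutral probability p = (1 + 0.04 − 0.85)/(1.2 − 0.85) = 0.1900/0.3500 = 0.5429
Terminal stock prices: S_uu = 208.8, S_ud = 147.9, S_dd = 104.8
Terminal payoffs (K − S): max(-43.8, 0) = 0, max(17.1, 0) = 17.1, max(60.24, 0) = 60.24
Node u (S = 174): continuation = 1/1.04·[0.5429·0.0000 + 0.4571·17.1000] = 7.5165; exercise value = 0.0000 ≤ continuation, so V_u = 7.5165
Node d (S = 123.2): continuation = 1/1.04·[0.5429·17.1000 + 0.4571·60.2375] = 35.4038; exercise value = 41.7500 > continuation, so V_d = 41.7500 (exercise)
Node 0 (S = 145): continuation = 1/1.04·[0.5429·7.5165 + 0.4571·41.7500] = 22.2751; exercise value = 20.0000 ≤ continuation, so V_0 = 22.2751

£22.28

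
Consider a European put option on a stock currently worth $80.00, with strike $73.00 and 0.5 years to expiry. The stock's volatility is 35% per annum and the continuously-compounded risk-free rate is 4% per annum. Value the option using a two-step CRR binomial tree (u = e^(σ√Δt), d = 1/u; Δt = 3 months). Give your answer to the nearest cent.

CRR parameters: u = e^(σ√Δt) = e^(0.35·√0.25) = 1.1912, d = 1/u = 0.8395
Per-period rate: rΔt = 0.04·0.25 = 0.01, so R = e^0.01 = 1.0101
Risk-neutral probability p = (e^0.01 − 0.8395)/(1.1912 − 0.8395) = 0.1706/0.3518 = 0.4849
Terminal stock prices: S_uu = 113.5, S_ud = 80, S_dd = 56.38
Terminal payoffs (K − S): max(-40.53, 0) = 0, max(-7, 0) = 0, max(16.62, 0) = 16.62
Node u (S = 95.3): V_u = e^(−0.01)·[0.4849·0.0000 + 0.5151·0.0000] = 0.0000
Node d (S = 67.16): V_d = e^(−0.01)·[0.4849·0.0000 + 0.5151·16.6250] = 8.4778
Node 0 (S = 80): V_0 = e^(−0.01)·[0.4849·0.0000 + 0.5151·8.4778] = 4.3232

$4.32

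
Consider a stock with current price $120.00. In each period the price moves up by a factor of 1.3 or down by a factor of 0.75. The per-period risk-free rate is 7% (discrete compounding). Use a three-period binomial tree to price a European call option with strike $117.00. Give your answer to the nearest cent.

Risk-neutral probability p = (1 + 0.07 − 0.75)/(1.3 − 0.75) = 0.3200/0.5500 = 0.5818
Terminal stock prices: S_uuu = 263.6, S_uud = 152.1, S_udd = 87.75, S_ddd = 50.62
Terminal payoffs (S − K): max(146.6, 0) = 146.6, max(35.1, 0) = 35.1, max(-29.25, 0) = 0, max(-66.38, 0) = 0
Node uu (S = 202.8): V_uu = 1/1.07·[0.5818·146.6400 + 0.4182·35.1000] = 93.4542
Node ud (S = 117): V_ud = 1/1.07·[0.5818·35.1000 + 0.4182·0.0000] = 19.0858
Node dd (S = 67.5): V_dd = 1/1.07·[0.5818·0.0000 + 0.4182·0.0000] = 0.0000
Node u (S = 156): V_u = 1/1.07·[0.5818·93.4542 + 0.4182·19.0858] = 58.2754
Node d (S = 90): V_d = 1/1.07·[0.5818·19.0858 + 0.4182·0.0000] = 10.3780
Node 0 (S = 120): V_0 = 1/1.07·[0.5818·58.2754 + 0.4182·10.3780] = 35.7435

$35.74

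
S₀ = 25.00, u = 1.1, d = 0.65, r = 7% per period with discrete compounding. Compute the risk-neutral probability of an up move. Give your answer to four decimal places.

Risk-neutral probability p = (1 + 0.07 − 0.65)/(1.1 − 0.65) = 0.4200/0.4500 = 0.9333

p = 0.9333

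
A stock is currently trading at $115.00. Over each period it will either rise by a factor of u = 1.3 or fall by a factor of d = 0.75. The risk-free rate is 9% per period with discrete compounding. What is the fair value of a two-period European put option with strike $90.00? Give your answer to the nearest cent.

Risk-neutral probability p = (1 + 0.09 − 0.75)/(1.3 − 0.75) = 0.3400/0.5500 = 0.6182
Terminal stock prices: S_uu = 194.4, S_ud = 112.1, S_dd = 64.69
Terminal payoffs (K − S): max(-104.4, 0) = 0, max(-22.12, 0) = 0, max(25.31, 0) = 25.31
Node u (S = 149.5): V_u = 1/1.09·[0.6182·0.0000 + 0.3818·0.0000] = 0.0000
Node d (S = 86.25): V_d = 1/1.09·[0.6182·0.0000 + 0.3818·25.3125] = 8.8668
Node 0 (S = 115): V_0 = 1/1.09·[0.6182·0.0000 + 0.3818·8.8668] = 3.1060

$3.11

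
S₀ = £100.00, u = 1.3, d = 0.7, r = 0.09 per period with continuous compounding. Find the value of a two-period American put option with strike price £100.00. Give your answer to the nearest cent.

Risk-neutral probability p = (e^0.09 − 0.7)/(1.3 − 0.7) = 0.3942/0.6000 = 0.6570
Terminal stock prices: S_uu = 169, S_ud = 91, S_dd = 49
Terminal payoffs (K − S): max(-69, 0) = 0, max(9, 0) = 9, max(51, 0) = 51
Node u (S = 130): continuation = e^(−0.09)·[0.6570·0.0000 + 0.3430·9.0000] = 2.8217; exercise value = 0.0000 ≤ continuation, so V_u = 2.8217
Node d (S = 70): continuation = e^(−0.09)·[0.6570·9.0000 + 0.3430·51.0000] = 21.3931; exercise value = 30.0000 > continuation, so V_d = 30.0000 (exercise)
Node 0 (S = 100): continuation = e^(−0.09)·[0.6570·2.8217 + 0.3430·30.0000] = 11.0997; exercise value = 0.0000 ≤ continuation, so V_0 = 11.0997

£11.10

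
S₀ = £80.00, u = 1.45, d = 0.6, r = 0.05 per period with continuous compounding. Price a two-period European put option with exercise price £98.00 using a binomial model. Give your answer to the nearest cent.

£26.58

Risk-neutral probability p = (e^0.05 − 0.6)/(1.45 − 0.6) = 0.4513/0.8500 = 0.5309
Terminal stock prices: S_uu = 168.2, S_ud = 69.6, S_dd = 28.8
Terminal payoffs (K − S): max(-70.2, 0) = 0, max(28.4, 0) = 28.4, max(69.2, 0) = 69.2
Node u (S = 116): V_u = e^(−0.05)·[0.5309·0.0000 + 0.4691·28.4000] = 12.6725
Node d (S = 48): V_d = e^(−0.05)·[0.5309·28.4000 + 0.4691·69.2000] = 45.2205
Node 0 (S = 80): V_0 = e^(−0.05)·[0.5309·12.6725 + 0.4691·45.2205] = 26.5779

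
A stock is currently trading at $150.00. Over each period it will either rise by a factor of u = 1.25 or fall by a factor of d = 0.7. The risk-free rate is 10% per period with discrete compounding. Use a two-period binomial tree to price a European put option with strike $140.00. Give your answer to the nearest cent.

Risk-neutral probability p = (1 + 0.1 − 0.7)/(1.25 − 0.7) = 0.4000/0.5500 = 0.7273
Terminal stock prices: S_uu = 234.4, S_ud = 131.2, S_dd = 73.5
Terminal payoffs (K − S): max(-94.38, 0) = 0, max(8.75, 0) = 8.75, max(66.5, 0) = 66.5
Node u (S = 187.5): V_u = 1/1.1·[0.7273·0.0000 + 0.2727·8.7500] = 2.1694
Node d (S = 105): V_d = 1/1.1·[0.7273·8.7500 + 0.2727·66.5000] = 22.2727
Node 0 (S = 150): V_0 = 1/1.1·[0.7273·2.1694 + 0.2727·22.2727] = 6.9565

$6.96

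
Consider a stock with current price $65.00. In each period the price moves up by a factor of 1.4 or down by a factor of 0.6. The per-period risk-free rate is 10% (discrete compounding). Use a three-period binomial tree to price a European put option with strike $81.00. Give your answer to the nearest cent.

Risk-neutral probability p = (1 + 0.1 − 0.6)/(1.4 − 0.6) = 0.5000/0.8000 = 0.6250
Terminal stock prices: S_uuu = 178.4, S_uud = 76.44, S_udd = 32.76, S_ddd = 14.04
Terminal payoffs (K − S): max(-97.36, 0) = 0, max(4.56, 0) = 4.56, max(48.24, 0) = 48.24, max(66.96, 0) = 66.96
Node uu (S = 127.4): V_uu = 1/1.1·[0.6250·0.0000 + 0.3750·4.5600] = 1.5545
Node ud (S = 54.6): V_ud = 1/1.1·[0.6250·4.5600 + 0.3750·48.2400] = 19.0364
Node dd (S = 23.4): V_dd = 1/1.1·[0.6250·48.2400 + 0.3750·66.9600] = 50.2364
Node u (S = 91): V_u = 1/1.1·[0.6250·1.5545 + 0.3750·19.0364] = 7.3729
Node d (S = 39): V_d = 1/1.1·[0.6250·19.0364 + 0.3750·50.2364] = 27.9421
Node 0 (S = 65): V_0 = 1/1.1·[0.6250·7.3729 + 0.3750·27.9421] = 13.7149

$13.71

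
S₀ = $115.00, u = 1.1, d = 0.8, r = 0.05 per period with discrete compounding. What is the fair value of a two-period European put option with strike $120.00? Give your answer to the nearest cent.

Risk-neutral probability p = (1 + 0.05 − 0.8)/(1.1 − 0.8) = 0.2500/0.3000 = 0.8333
Terminal stock prices: S_uu = 139.2, S_ud = 101.2, S_dd = 73.6
Terminal payoffs (K − S): max(-19.15, 0) = 0, max(18.8, 0) = 18.8, max(46.4, 0) = 46.4
Node u (S = 126.5): V_u = 1/1.05·[0.8333·0.0000 + 0.1667·18.8000] = 2.9841
Node d (S = 92): V_d = 1/1.05·[0.8333·18.8000 + 0.1667·46.4000] = 22.2857
Node 0 (S = 115): V_0 = 1/1.05·[0.8333·2.9841 + 0.1667·22.2857] = 5.9058

$5.91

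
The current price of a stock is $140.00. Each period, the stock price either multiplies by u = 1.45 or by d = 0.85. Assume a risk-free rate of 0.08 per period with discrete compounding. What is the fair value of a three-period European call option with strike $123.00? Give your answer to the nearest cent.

Risk-neutral probability p = (1 + 0.08 − 0.85)/(1.45 − 0.85) = 0.2300/0.6000 = 0.3833
Terminal stock prices: S_uuu = 426.8, S_uud = 250.2, S_udd = 146.7, S_ddd = 85.98
Terminal payoffs (S − K): max(303.8, 0) = 303.8, max(127.2, 0) = 127.2, max(23.67, 0) = 23.67, max(-37.02, 0) = 0
Node uu (S = 294.4): V_uu = 1/1.08·[0.3833·303.8075 + 0.6167·127.1975] = 180.4611
Node ud (S = 172.5): V_ud = 1/1.08·[0.3833·127.1975 + 0.6167·23.6675] = 58.6611
Node dd (S = 101.1): V_dd = 1/1.08·[0.3833·23.6675 + 0.6167·0.0000] = 8.4005
Node u (S = 203): V_u = 1/1.08·[0.3833·180.4611 + 0.6167·58.6611] = 97.5473
Node d (S = 119): V_d = 1/1.08·[0.3833·58.6611 + 0.6167·8.4005] = 25.6177
Node 0 (S = 140): V_0 = 1/1.08·[0.3833·97.5473 + 0.6167·25.6177] = 49.2506

$49.25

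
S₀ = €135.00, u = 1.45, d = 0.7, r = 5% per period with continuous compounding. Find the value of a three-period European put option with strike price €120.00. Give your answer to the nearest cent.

€17.76

Risk-neutral probability p = (e^0.05 − 0.7)/(1.45 − 0.7) = 0.3513/0.7500 = 0.4684
Terminal stock prices: S_uuu = 411.6, S_uud = 198.7, S_udd = 95.92, S_ddd = 46.3
Terminal payoffs (K − S): max(-291.6, 0) = 0, max(-78.69, 0) = 0, max(24.08, 0) = 24.08, max(73.7, 0) = 73.7
Node uu (S = 283.8): V_uu = e^(−0.05)·[0.4684·0.0000 + 0.5316·0.0000] = 0.0000
Node ud (S = 137): V_ud = e^(−0.05)·[0.4684·0.0000 + 0.5316·24.0825] = 12.1788
Node dd (S = 66.15): V_dd = e^(−0.05)·[0.4684·24.0825 + 0.5316·73.6950] = 47.9975
Node u (S = 195.8): V_u = e^(−0.05)·[0.4684·0.0000 + 0.5316·12.1788] = 6.1589
Node d (S = 94.5): V_d = e^(−0.05)·[0.4684·12.1788 + 0.5316·47.9975] = 29.6987
Node 0 (S = 135): V_0 = e^(−0.05)·[0.4684·6.1589 + 0.5316·29.6987] = 17.7629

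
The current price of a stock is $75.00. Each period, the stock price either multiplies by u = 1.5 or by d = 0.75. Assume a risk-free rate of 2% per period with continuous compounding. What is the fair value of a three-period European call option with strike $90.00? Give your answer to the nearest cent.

$15.76

Risk-neutral probability p = (e^0.02 − 0.75)/(1.5 − 0.75) = 0.2702/0.7500 = 0.3603
Terminal stock prices: S_uuu = 253.1, S_uud = 126.6, S_udd = 63.28, S_ddd = 31.64
Terminal payoffs (S − K): max(163.1, 0) = 163.1, max(36.56, 0) = 36.56, max(-26.72, 0) = 0, max(-58.36, 0) = 0
Node uu (S = 168.8): V_uu = e^(−0.02)·[0.3603·163.1250 + 0.6397·36.5625] = 80.5321
Node ud (S = 84.38): V_ud = e^(−0.02)·[0.3603·36.5625 + 0.6397·0.0000] = 12.9115
Node dd (S = 42.19): V_dd = e^(−0.02)·[0.3603·0.0000 + 0.6397·0.0000] = 0.0000
Node u (S = 112.5): V_u = e^(−0.02)·[0.3603·80.5321 + 0.6397·12.9115] = 36.5350
Node d (S = 56.25): V_d = e^(−0.02)·[0.3603·12.9115 + 0.6397·0.0000] = 4.5595
Node 0 (S = 75): V_0 = e^(−0.02)·[0.3603·36.5350 + 0.6397·4.5595] = 15.7609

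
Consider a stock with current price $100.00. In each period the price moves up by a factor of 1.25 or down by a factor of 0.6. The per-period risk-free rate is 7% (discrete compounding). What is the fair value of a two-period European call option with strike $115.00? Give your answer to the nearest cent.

$18.84

Risk-neutral probability p = (1 + 0.07 − 0.6)/(1.25 − 0.6) = 0.4700/0.6500 = 0.7231
Terminal stock prices: S_uu = 156.2, S_ud = 75, S_dd = 36
Terminal payoffs (S − K): max(41.25, 0) = 41.25, max(-40, 0) = 0, max(-79, 0) = 0
Node u (S = 125): V_u = 1/1.07·[0.7231·41.2500 + 0.2769·0.0000] = 27.8756
Node d (S = 60): V_d = 1/1.07·[0.7231·0.0000 + 0.2769·0.0000] = 0.0000
Node 0 (S = 100): V_0 = 1/1.07·[0.7231·27.8756 + 0.2769·0.0000] = 18.8376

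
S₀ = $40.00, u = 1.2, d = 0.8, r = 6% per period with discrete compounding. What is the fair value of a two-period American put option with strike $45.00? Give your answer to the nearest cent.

$5.63

Risk-neutral probability p = (1 + 0.06 − 0.8)/(1.2 − 0.8) = 0.2600/0.4000 = 0.6500
Terminal stock prices: S_uu = 57.6, S_ud = 38.4, S_dd = 25.6
Terminal payoffs (K − S): max(-12.6, 0) = 0, max(6.6, 0) = 6.6, max(19.4, 0) = 19.4
Node u (S = 48): continuation = 1/1.06·[0.6500·0.0000 + 0.3500·6.6000] = 2.1792; exercise value = 0.0000 ≤ continuation, so V_u = 2.1792
Node d (S = 32): continuation = 1/1.06·[0.6500·6.6000 + 0.3500·19.4000] = 10.4528; exercise value = 13.0000 > continuation, so V_d = 13.0000 (exercise)
Node 0 (S = 40): continuation = 1/1.06·[0.6500·2.1792 + 0.3500·13.0000] = 5.6288; exercise value = 5.0000 ≤ continuation, so V_0 = 5.6288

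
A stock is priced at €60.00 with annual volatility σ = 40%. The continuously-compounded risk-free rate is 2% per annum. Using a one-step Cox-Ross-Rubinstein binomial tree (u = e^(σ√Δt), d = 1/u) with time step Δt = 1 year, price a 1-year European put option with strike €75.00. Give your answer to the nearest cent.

CRR parameters: u = e^(σ√Δt) = e^(0.4·√1) = 1.4918, d = 1/u = 0.6703
Per-period rate: rΔt = 0.02·1 = 0.02, so R = e^0.02 = 1.0202
Risk-neutral probability p = (e^0.02 − 0.6703)/(1.4918 − 0.6703) = 0.3499/0.8215 = 0.4259
Terminal stock prices: S_u = 89.51, S_d = 40.22
Terminal payoffs (K − S): max(-14.51, 0) = 0, max(34.78, 0) = 34.78
Node 0 (S = 60): V_0 = e^(−0.02)·[0.4259·0.0000 + 0.5741·34.7808] = 19.5722

€19.57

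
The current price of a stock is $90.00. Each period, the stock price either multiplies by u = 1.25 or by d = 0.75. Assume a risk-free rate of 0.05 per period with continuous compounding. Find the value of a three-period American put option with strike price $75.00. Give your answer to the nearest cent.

$5.40

Risk-neutral probability p = (e^0.05 − 0.75)/(1.25 − 0.75) = 0.3013/0.5000 = 0.6025
Terminal stock prices: S_uuu = 175.8, S_uud = 105.5, S_udd = 63.28, S_ddd = 37.97
Terminal payoffs (K − S): max(-100.8, 0) = 0, max(-30.47, 0) = 0, max(11.72, 0) = 11.72, max(37.03, 0) = 37.03
Node uu (S = 140.6): continuation = e^(−0.05)·[0.6025·0.0000 + 0.3975·0.0000] = 0.0000; exercise value = 0.0000 ≤ continuation, so V_uu = 0.0000
Node ud (S = 84.38): continuation = e^(−0.05)·[0.6025·0.0000 + 0.3975·11.7188] = 4.4305; exercise value = 0.0000 ≤ continuation, so V_ud = 4.4305
Node dd (S = 50.62): continuation = e^(−0.05)·[0.6025·11.7188 + 0.3975·37.0312] = 20.7172; exercise value = 24.3750 > continuation, so V_dd = 24.3750 (exercise)
Node u (S = 112.5): continuation = e^(−0.05)·[0.6025·0.0000 + 0.3975·4.4305] = 1.6751; exercise value = 0.0000 ≤ continuation, so V_u = 1.6751
Node d (S = 67.5): continuation = e^(−0.05)·[0.6025·4.4305 + 0.3975·24.3750] = 11.7549; exercise value = 7.5000 ≤ continuation, so V_d = 11.7549
Node 0 (S = 90): continuation = e^(−0.05)·[0.6025·1.6751 + 0.3975·11.7549] = 5.4043; exercise value = 0.0000 ≤ continuation, so V_0 = 5.4043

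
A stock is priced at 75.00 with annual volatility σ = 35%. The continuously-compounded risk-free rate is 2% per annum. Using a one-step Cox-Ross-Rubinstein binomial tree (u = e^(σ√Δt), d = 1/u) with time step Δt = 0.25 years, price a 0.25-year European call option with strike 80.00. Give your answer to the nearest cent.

CRR parameters: u = e^(σ√Δt) = e^(0.35·√0.25) = 1.1912, d = 1/u = 0.8395
Per-period rate: rΔt = 0.02·0.25 = 0.005, so R = e^0.005 = 1.0050
Risk-neutral probability p = (e^0.005 − 0.8395)/(1.1912 − 0.8395) = 0.1656/0.3518 = 0.4706
Terminal stock prices: S_u = 89.34, S_d = 62.96
Terminal payoffs (S − K): max(9.343, 0) = 9.343, max(-17.04, 0) = 0
Node 0 (S = 75): V_0 = e^(−0.005)·[0.4706·9.3435 + 0.5294·0.0000] = 4.3752

4.38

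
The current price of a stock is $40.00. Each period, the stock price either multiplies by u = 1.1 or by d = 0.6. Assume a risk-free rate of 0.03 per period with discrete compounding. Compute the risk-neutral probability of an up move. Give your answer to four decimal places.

Risk-neutral probability p = (1 + 0.03 − 0.6)/(1.1 − 0.6) = 0.4300/0.5000 = 0.8600

p = 0.8600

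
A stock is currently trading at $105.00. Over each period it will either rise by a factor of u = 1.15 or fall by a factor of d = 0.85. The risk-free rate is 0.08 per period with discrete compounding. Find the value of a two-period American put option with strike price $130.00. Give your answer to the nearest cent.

$25.00

Risk-neutral probability p = (1 + 0.08 − 0.85)/(1.15 − 0.85) = 0.2300/0.3000 = 0.7667
Terminal stock prices: S_uu = 138.9, S_ud = 102.6, S_dd = 75.86
Terminal payoffs (K − S): max(-8.862, 0) = 0, max(27.36, 0) = 27.36, max(54.14, 0) = 54.14
Node u (S = 120.7): continuation = 1/1.08·[0.7667·0.0000 + 0.2333·27.3625] = 5.9117; exercise value = 9.2500 > continuation, so V_u = 9.2500 (exercise)
Node d (S = 89.25): continuation = 1/1.08·[0.7667·27.3625 + 0.2333·54.1375] = 31.1204; exercise value = 40.7500 > continuation, so V_d = 40.7500 (exercise)
Node 0 (S = 105): continuation = 1/1.08·[0.7667·9.2500 + 0.2333·40.7500] = 15.3704; exercise value = 25.0000 > continuation, so V_0 = 25.0000 (exercise)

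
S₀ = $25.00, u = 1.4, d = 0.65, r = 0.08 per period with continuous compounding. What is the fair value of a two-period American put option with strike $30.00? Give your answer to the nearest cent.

$6.87

Risk-neutral probability p = (e^0.08 − 0.65)/(1.4 − 0.65) = 0.4333/0.7500 = 0.5777
Terminal stock prices: S_uu = 49, S_ud = 22.75, S_dd = 10.56
Terminal payoffs (K − S): max(-19, 0) = 0, max(7.25, 0) = 7.25, max(19.44, 0) = 19.44
Node u (S = 35): continuation = e^(−0.08)·[0.5777·0.0000 + 0.4223·7.2500] = 2.8262; exercise value = 0.0000 ≤ continuation, so V_u = 2.8262
Node d (S = 16.25): continuation = e^(−0.08)·[0.5777·7.2500 + 0.4223·19.4375] = 11.4435; exercise value = 13.7500 > continuation, so V_d = 13.7500 (exercise)
Node 0 (S = 25): continuation = e^(−0.08)·[0.5777·2.8262 + 0.4223·13.7500] = 6.8672; exercise value = 5.0000 ≤ continuation, so V_0 = 6.8672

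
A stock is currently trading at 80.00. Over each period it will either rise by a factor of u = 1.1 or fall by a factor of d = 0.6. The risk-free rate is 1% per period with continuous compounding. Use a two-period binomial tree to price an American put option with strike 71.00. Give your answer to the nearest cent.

Risk-neutral probability p = (e^0.01 − 0.6)/(1.1 − 0.6) = 0.4101/0.5000 = 0.8201
Terminal stock prices: S_uu = 96.8, S_ud = 52.8, S_dd = 28.8
Terminal payoffs (K − S): max(-25.8, 0) = 0, max(18.2, 0) = 18.2, max(42.2, 0) = 42.2
Node u (S = 88): continuation = e^(−0.01)·[0.8201·0.0000 + 0.1799·18.2000] = 3.2416; exercise value = 0.0000 ≤ continuation, so V_u = 3.2416
Node d (S = 48): continuation = e^(−0.01)·[0.8201·18.2000 + 0.1799·42.2000] = 22.2935; exercise value = 23.0000 > continuation, so V_d = 23.0000 (exercise)
Node 0 (S = 80): continuation = e^(−0.01)·[0.8201·3.2416 + 0.1799·23.0000] = 6.7285; exercise value = 0.0000 ≤ continuation, so V_0 = 6.7285

6.73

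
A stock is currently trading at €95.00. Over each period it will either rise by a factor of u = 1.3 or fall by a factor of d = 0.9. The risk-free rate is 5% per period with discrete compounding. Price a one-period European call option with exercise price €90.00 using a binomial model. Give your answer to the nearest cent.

€11.96

Risk-neutral probability p = (1 + 0.05 − 0.9)/(1.3 − 0.9) = 0.1500/0.4000 = 0.3750
Terminal stock prices: S_u = 123.5, S_d = 85.5
Terminal payoffs (S − K): max(33.5, 0) = 33.5, max(-4.5, 0) = 0
Node 0 (S = 95): V_0 = 1/1.05·[0.3750·33.5000 + 0.6250·0.0000] = 11.9643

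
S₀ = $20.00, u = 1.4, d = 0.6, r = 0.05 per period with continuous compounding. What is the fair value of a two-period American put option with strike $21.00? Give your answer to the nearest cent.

Risk-neutral probability p = (e^0.05 − 0.6)/(1.4 − 0.6) = 0.4513/0.8000 = 0.5641
Terminal stock prices: S_uu = 39.2, S_ud = 16.8, S_dd = 7.2
Terminal payoffs (K − S): max(-18.2, 0) = 0, max(4.2, 0) = 4.2, max(13.8, 0) = 13.8
Node u (S = 28): continuation = e^(−0.05)·[0.5641·0.0000 + 0.4359·4.2000] = 1.7415; exercise value = 0.0000 ≤ continuation, so V_u = 1.7415
Node d (S = 12): continuation = e^(−0.05)·[0.5641·4.2000 + 0.4359·13.8000] = 7.9758; exercise value = 9.0000 > continuation, so V_d = 9.0000 (exercise)
Node 0 (S = 20): continuation = e^(−0.05)·[0.5641·1.7415 + 0.4359·9.0000] = 4.6663; exercise value = 1.0000 ≤ continuation, so V_0 = 4.6663

$4.67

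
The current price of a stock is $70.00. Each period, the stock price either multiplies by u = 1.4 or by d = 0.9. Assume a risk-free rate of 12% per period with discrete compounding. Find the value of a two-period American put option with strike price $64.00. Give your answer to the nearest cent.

Risk-neutral probability p = (1 + 0.12 − 0.9)/(1.4 − 0.9) = 0.2200/0.5000 = 0.4400
Terminal stock prices: S_uu = 137.2, S_ud = 88.2, S_dd = 56.7
Terminal payoffs (K − S): max(-73.2, 0) = 0, max(-24.2, 0) = 0, max(7.3, 0) = 7.3
Node u (S = 98): continuation = 1/1.12·[0.4400·0.0000 + 0.5600·0.0000] = 0.0000; exercise value = 0.0000 ≤ continuation, so V_u = 0.0000
Node d (S = 63): continuation = 1/1.12·[0.4400·0.0000 + 0.5600·7.3000] = 3.6500; exercise value = 1.0000 ≤ continuation, so V_d = 3.6500
Node 0 (S = 70): continuation = 1/1.12·[0.4400·0.0000 + 0.5600·3.6500] = 1.8250; exercise value = 0.0000 ≤ continuation, so V_0 = 1.8250

$1.82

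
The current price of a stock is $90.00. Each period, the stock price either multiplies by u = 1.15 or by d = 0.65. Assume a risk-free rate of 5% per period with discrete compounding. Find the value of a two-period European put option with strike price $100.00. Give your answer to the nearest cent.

$11.75

Risk-neutral probability p = (1 + 0.05 − 0.65)/(1.15 − 0.65) = 0.4000/0.5000 = 0.8000
Terminal stock prices: S_uu = 119, S_ud = 67.27, S_dd = 38.03
Terminal payoffs (K − S): max(-19.02, 0) = 0, max(32.73, 0) = 32.73, max(61.97, 0) = 61.97
Node u (S = 103.5): V_u = 1/1.05·[0.8000·0.0000 + 0.2000·32.7250] = 6.2333
Node d (S = 58.5): V_d = 1/1.05·[0.8000·32.7250 + 0.2000·61.9750] = 36.7381
Node 0 (S = 90): V_0 = 1/1.05·[0.8000·6.2333 + 0.2000·36.7381] = 11.7469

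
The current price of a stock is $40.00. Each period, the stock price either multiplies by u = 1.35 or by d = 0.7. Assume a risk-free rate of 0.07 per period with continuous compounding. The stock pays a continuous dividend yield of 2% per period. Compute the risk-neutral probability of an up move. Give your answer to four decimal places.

p = 0.5404

Per-period risk-free factor R = e^0.07 = 1.0725; dividend-adjusted growth = e^(0.07−0.02) = 1.0513.
Risk-neutral probability p = (1.0513 − 0.7)/(1.35 − 0.7) = 0.3513/0.6500 = 0.5404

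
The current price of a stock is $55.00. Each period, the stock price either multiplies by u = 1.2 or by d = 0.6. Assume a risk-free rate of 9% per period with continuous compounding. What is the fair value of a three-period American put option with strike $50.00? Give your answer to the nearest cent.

$4.23

Risk-neutral probability p = (e^0.09 − 0.6)/(1.2 − 0.6) = 0.4942/0.6000 = 0.8236
Terminal stock prices: S_uuu = 95.04, S_uud = 47.52, S_udd = 23.76, S_ddd = 11.88
Terminal payoffs (K − S): max(-45.04, 0) = 0, max(2.48, 0) = 2.48, max(26.24, 0) = 26.24, max(38.12, 0) = 38.12
Node uu (S = 79.2): continuation = e^(−0.09)·[0.8236·0.0000 + 0.1764·2.4800] = 0.3998; exercise value = 0.0000 ≤ continuation, so V_uu = 0.3998
Node ud (S = 39.6): continuation = e^(−0.09)·[0.8236·2.4800 + 0.1764·26.2400] = 6.0966; exercise value = 10.4000 > continuation, so V_ud = 10.4000 (exercise)
Node dd (S = 19.8): continuation = e^(−0.09)·[0.8236·26.2400 + 0.1764·38.1200] = 25.8966; exercise value = 30.2000 > continuation, so V_dd = 30.2000 (exercise)
Node u (S = 66): continuation = e^(−0.09)·[0.8236·0.3998 + 0.1764·10.4000] = 1.9774; exercise value = 0.0000 ≤ continuation, so V_u = 1.9774
Node d (S = 33): continuation = e^(−0.09)·[0.8236·10.4000 + 0.1764·30.2000] = 12.6966; exercise value = 17.0000 > continuation, so V_d = 17.0000 (exercise)
Node 0 (S = 55): continuation = e^(−0.09)·[0.8236·1.9774 + 0.1764·17.0000] = 4.2288; exercise value = 0.0000 ≤ continuation, so V_0 = 4.2288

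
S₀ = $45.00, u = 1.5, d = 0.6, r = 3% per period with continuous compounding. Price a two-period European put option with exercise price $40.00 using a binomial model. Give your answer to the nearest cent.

Risk-neutral probability p = (e^0.03 − 0.6)/(1.5 − 0.6) = 0.4305/0.9000 = 0.4783
Terminal stock prices: S_uu = 101.2, S_ud = 40.5, S_dd = 16.2
Terminal payoffs (K − S): max(-61.25, 0) = 0, max(-0.5, 0) = 0, max(23.8, 0) = 23.8
Node u (S = 67.5): V_u = e^(−0.03)·[0.4783·0.0000 + 0.5217·0.0000] = 0.0000
Node d (S = 27): V_d = e^(−0.03)·[0.4783·0.0000 + 0.5217·23.8000] = 12.0499
Node 0 (S = 45): V_0 = e^(−0.03)·[0.4783·0.0000 + 0.5217·12.0499] = 6.1008

$6.10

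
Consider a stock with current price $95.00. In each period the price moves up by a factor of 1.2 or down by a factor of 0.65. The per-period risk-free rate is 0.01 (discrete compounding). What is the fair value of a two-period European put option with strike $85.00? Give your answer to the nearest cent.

$10.08

Risk-neutral probability p = (1 + 0.01 − 0.65)/(1.2 − 0.65) = 0.3600/0.5500 = 0.6545
Terminal stock prices: S_uu = 136.8, S_ud = 74.1, S_dd = 40.14
Terminal payoffs (K − S): max(-51.8, 0) = 0, max(10.9, 0) = 10.9, max(44.86, 0) = 44.86
Node u (S = 114): V_u = 1/1.01·[0.6545·0.0000 + 0.3455·10.9000] = 3.7282
Node d (S = 61.75): V_d = 1/1.01·[0.6545·10.9000 + 0.3455·44.8625] = 22.4084
Node 0 (S = 95): V_0 = 1/1.01·[0.6545·3.7282 + 0.3455·22.4084] = 10.0805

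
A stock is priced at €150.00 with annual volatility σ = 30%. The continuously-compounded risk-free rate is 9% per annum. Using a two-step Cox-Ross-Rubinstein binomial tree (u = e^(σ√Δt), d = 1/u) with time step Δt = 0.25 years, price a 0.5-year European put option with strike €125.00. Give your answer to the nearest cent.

€2.83

CRR parameters: u = e^(σ√Δt) = e^(0.3·√0.25) = 1.1618, d = 1/u = 0.8607
Per-period rate: rΔt = 0.09·0.25 = 0.0225, so R = e^0.0225 = 1.0228
Risk-neutral probability p = (e^0.0225 − 0.8607)/(1.1618 − 0.8607) = 0.1620/0.3011 = 0.5381
Terminal stock prices: S_uu = 202.5, S_ud = 150, S_dd = 111.1
Terminal payoffs (K − S): max(-77.48, 0) = 0, max(-25, 0) = 0, max(13.88, 0) = 13.88
Node u (S = 174.3): V_u = e^(−0.0225)·[0.5381·0.0000 + 0.4619·0.0000] = 0.0000
Node d (S = 129.1): V_d = e^(−0.0225)·[0.5381·0.0000 + 0.4619·13.8773] = 6.2668
Node 0 (S = 150): V_0 = e^(−0.0225)·[0.5381·0.0000 + 0.4619·6.2668] = 2.8300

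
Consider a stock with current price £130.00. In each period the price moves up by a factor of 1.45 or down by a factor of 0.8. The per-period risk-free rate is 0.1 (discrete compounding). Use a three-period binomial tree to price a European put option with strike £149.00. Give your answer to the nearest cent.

£18.22

Risk-neutral probability p = (1 + 0.1 − 0.8)/(1.45 − 0.8) = 0.3000/0.6500 = 0.4615
Terminal stock prices: S_uuu = 396.3, S_uud = 218.7, S_udd = 120.6, S_ddd = 66.56
Terminal payoffs (K − S): max(-247.3, 0) = 0, max(-69.66, 0) = 0, max(28.36, 0) = 28.36, max(82.44, 0) = 82.44
Node uu (S = 273.3): V_uu = 1/1.1·[0.4615·0.0000 + 0.5385·0.0000] = 0.0000
Node ud (S = 150.8): V_ud = 1/1.1·[0.4615·0.0000 + 0.5385·28.3600] = 13.8825
Node dd (S = 83.2): V_dd = 1/1.1·[0.4615·28.3600 + 0.5385·82.4400] = 52.2545
Node u (S = 188.5): V_u = 1/1.1·[0.4615·0.0000 + 0.5385·13.8825] = 6.7956
Node d (S = 104): V_d = 1/1.1·[0.4615·13.8825 + 0.5385·52.2545] = 31.4040
Node 0 (S = 130): V_0 = 1/1.1·[0.4615·6.7956 + 0.5385·31.4040] = 18.2239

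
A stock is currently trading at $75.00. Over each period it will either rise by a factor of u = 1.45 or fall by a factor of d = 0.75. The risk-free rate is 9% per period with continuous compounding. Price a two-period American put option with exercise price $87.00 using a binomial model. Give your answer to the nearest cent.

$15.42

Risk-neutral probability p = (e^0.09 − 0.75)/(1.45 − 0.75) = 0.3442/0.7000 = 0.4917
Terminal stock prices: S_uu = 157.7, S_ud = 81.56, S_dd = 42.19
Terminal payoffs (K − S): max(-70.69, 0) = 0, max(5.438, 0) = 5.438, max(44.81, 0) = 44.81
Node u (S = 108.8): continuation = e^(−0.09)·[0.4917·0.0000 + 0.5083·5.4375] = 2.5261; exercise value = 0.0000 ≤ continuation, so V_u = 2.5261
Node d (S = 56.25): continuation = e^(−0.09)·[0.4917·5.4375 + 0.5083·44.8125] = 23.2620; exercise value = 30.7500 > continuation, so V_d = 30.7500 (exercise)
Node 0 (S = 75): continuation = e^(−0.09)·[0.4917·2.5261 + 0.5083·30.7500] = 15.4207; exercise value = 12.0000 ≤ continuation, so V_0 = 15.4207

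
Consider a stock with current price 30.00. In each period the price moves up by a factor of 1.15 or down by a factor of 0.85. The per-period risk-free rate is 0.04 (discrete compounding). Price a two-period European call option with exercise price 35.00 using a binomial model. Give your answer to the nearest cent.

Risk-neutral probability p = (1 + 0.04 − 0.85)/(1.15 − 0.85) = 0.1900/0.3000 = 0.6333
Terminal stock prices: S_uu = 39.67, S_ud = 29.32, S_dd = 21.67
Terminal payoffs (S − K): max(4.675, 0) = 4.675, max(-5.675, 0) = 0, max(-13.33, 0) = 0
Node u (S = 34.5): V_u = 1/1.04·[0.6333·4.6750 + 0.3667·0.0000] = 2.8470
Node d (S = 25.5): V_d = 1/1.04·[0.6333·0.0000 + 0.3667·0.0000] = 0.0000
Node 0 (S = 30): V_0 = 1/1.04·[0.6333·2.8470 + 0.3667·0.0000] = 1.7337

1.73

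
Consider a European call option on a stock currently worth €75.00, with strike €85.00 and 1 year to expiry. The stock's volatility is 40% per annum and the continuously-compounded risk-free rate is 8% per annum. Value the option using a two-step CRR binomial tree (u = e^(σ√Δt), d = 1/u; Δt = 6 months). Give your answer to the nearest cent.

CRR parameters: u = e^(σ√Δt) = e^(0.4·√0.5) = 1.3269, d = 1/u = 0.7536
Per-period rate: rΔt = 0.08·0.5 = 0.04, so R = e^0.04 = 1.0408
Risk-neutral probability p = (e^0.04 − 0.7536)/(1.3269 − 0.7536) = 0.2872/0.5733 = 0.5009
Terminal stock prices: S_uu = 132, S_ud = 75, S_dd = 42.6
Terminal payoffs (S − K): max(47.05, 0) = 47.05, max(-10, 0) = 0, max(-42.4, 0) = 0
Node u (S = 99.52): V_u = e^(−0.04)·[0.5009·47.0491 + 0.4991·0.0000] = 22.6450
Node d (S = 56.52): V_d = e^(−0.04)·[0.5009·0.0000 + 0.4991·0.0000] = 0.0000
Node 0 (S = 75): V_0 = e^(−0.04)·[0.5009·22.6450 + 0.4991·0.0000] = 10.8991

€10.90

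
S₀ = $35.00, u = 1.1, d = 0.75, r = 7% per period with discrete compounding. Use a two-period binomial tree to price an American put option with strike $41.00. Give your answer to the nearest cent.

Risk-neutral probability p = (1 + 0.07 − 0.75)/(1.1 − 0.75) = 0.3200/0.3500 = 0.9143
Terminal stock prices: S_uu = 42.35, S_ud = 28.88, S_dd = 19.69
Terminal payoffs (K − S): max(-1.35, 0) = 0, max(12.12, 0) = 12.12, max(21.31, 0) = 21.31
Node u (S = 38.5): continuation = 1/1.07·[0.9143·0.0000 + 0.0857·12.1250] = 0.9713; exercise value = 2.5000 > continuation, so V_u = 2.5000 (exercise)
Node d (S = 26.25): continuation = 1/1.07·[0.9143·12.1250 + 0.0857·21.3125] = 12.0678; exercise value = 14.7500 > continuation, so V_d = 14.7500 (exercise)
Node 0 (S = 35): continuation = 1/1.07·[0.9143·2.5000 + 0.0857·14.7500] = 3.3178; exercise value = 6.0000 > continuation, so V_0 = 6.0000 (exercise)

$6.00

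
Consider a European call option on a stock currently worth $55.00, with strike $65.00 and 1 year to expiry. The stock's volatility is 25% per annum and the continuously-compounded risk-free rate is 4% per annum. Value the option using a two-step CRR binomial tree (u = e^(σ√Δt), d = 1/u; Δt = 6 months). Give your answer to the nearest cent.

CRR parameters: u = e^(σ√Δt) = e^(0.25·√0.5) = 1.1934, d = 1/u = 0.8380
Per-period rate: rΔt = 0.04·0.5 = 0.02, so R = e^0.02 = 1.0202
Risk-neutral probability p = (e^0.02 − 0.8380)/(1.1934 − 0.8380) = 0.1822/0.3554 = 0.5128
Terminal stock prices: S_uu = 78.33, S_ud = 55, S_dd = 38.62
Terminal payoffs (S − K): max(13.33, 0) = 13.33, max(-10, 0) = 0, max(-26.38, 0) = 0
Node u (S = 65.64): V_u = e^(−0.02)·[0.5128·13.3265 + 0.4872·0.0000] = 6.6980
Node d (S = 46.09): V_d = e^(−0.02)·[0.5128·0.0000 + 0.4872·0.0000] = 0.0000
Node 0 (S = 55): V_0 = e^(−0.02)·[0.5128·6.6980 + 0.4872·0.0000] = 3.3665

$3.37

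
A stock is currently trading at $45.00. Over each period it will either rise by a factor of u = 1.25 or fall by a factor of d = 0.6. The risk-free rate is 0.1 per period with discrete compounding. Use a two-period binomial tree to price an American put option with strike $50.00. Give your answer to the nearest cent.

$7.21

Risk-neutral probability p = (1 + 0.1 − 0.6)/(1.25 − 0.6) = 0.5000/0.6500 = 0.7692
Terminal stock prices: S_uu = 70.31, S_ud = 33.75, S_dd = 16.2
Terminal payoffs (K − S): max(-20.31, 0) = 0, max(16.25, 0) = 16.25, max(33.8, 0) = 33.8
Node u (S = 56.25): continuation = 1/1.1·[0.7692·0.0000 + 0.2308·16.2500] = 3.4091; exercise value = 0.0000 ≤ continuation, so V_u = 3.4091
Node d (S = 27): continuation = 1/1.1·[0.7692·16.2500 + 0.2308·33.8000] = 18.4545; exercise value = 23.0000 > continuation, so V_d = 23.0000 (exercise)
Node 0 (S = 45): continuation = 1/1.1·[0.7692·3.4091 + 0.2308·23.0000] = 7.2092; exercise value = 5.0000 ≤ continuation, so V_0 = 7.2092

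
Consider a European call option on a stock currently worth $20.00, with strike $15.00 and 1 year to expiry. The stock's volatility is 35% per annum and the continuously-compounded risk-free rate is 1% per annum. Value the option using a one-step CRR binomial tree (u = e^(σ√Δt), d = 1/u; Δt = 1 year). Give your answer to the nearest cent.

$5.66

CRR parameters: u = e^(σ√Δt) = e^(0.35·√1) = 1.4191, d = 1/u = 0.7047
Per-period rate: rΔt = 0.01·1 = 0.01, so R = e^0.01 = 1.0101
Risk-neutral probability p = (e^0.01 − 0.7047)/(1.4191 − 0.7047) = 0.3054/0.7144 = 0.4275
Terminal stock prices: S_u = 28.38, S_d = 14.09
Terminal payoffs (S − K): max(13.38, 0) = 13.38, max(-0.9062, 0) = 0
Node 0 (S = 20): V_0 = e^(−0.01)·[0.4275·13.3814 + 0.5725·0.0000] = 5.6630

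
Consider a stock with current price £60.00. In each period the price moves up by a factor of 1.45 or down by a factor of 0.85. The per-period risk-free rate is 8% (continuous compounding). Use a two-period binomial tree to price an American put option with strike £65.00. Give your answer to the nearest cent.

Risk-neutral probability p = (e^0.08 − 0.85)/(1.45 − 0.85) = 0.2333/0.6000 = 0.3888
Terminal stock prices: S_uu = 126.2, S_ud = 73.95, S_dd = 43.35
Terminal payoffs (K − S): max(-61.15, 0) = 0, max(-8.95, 0) = 0, max(21.65, 0) = 21.65
Node u (S = 87): continuation = e^(−0.08)·[0.3888·0.0000 + 0.6112·0.0000] = 0.0000; exercise value = 0.0000 ≤ continuation, so V_u = 0.0000
Node d (S = 51): continuation = e^(−0.08)·[0.3888·0.0000 + 0.6112·21.6500] = 12.2149; exercise value = 14.0000 > continuation, so V_d = 14.0000 (exercise)
Node 0 (S = 60): continuation = e^(−0.08)·[0.3888·0.0000 + 0.6112·14.0000] = 7.8988; exercise value = 5.0000 ≤ continuation, so V_0 = 7.8988

£7.90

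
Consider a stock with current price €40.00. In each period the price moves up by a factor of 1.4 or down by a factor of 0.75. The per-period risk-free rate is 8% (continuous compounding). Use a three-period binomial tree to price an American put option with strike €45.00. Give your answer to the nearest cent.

€8.04

Risk-neutral probability p = (e^0.08 − 0.75)/(1.4 − 0.75) = 0.3333/0.6500 = 0.5127
Terminal stock prices: S_uuu = 109.8, S_uud = 58.8, S_udd = 31.5, S_ddd = 16.88
Terminal payoffs (K − S): max(-64.76, 0) = 0, max(-13.8, 0) = 0, max(13.5, 0) = 13.5, max(28.12, 0) = 28.12
Node uu (S = 78.4): continuation = e^(−0.08)·[0.5127·0.0000 + 0.4873·0.0000] = 0.0000; exercise value = 0.0000 ≤ continuation, so V_uu = 0.0000
Node ud (S = 42): continuation = e^(−0.08)·[0.5127·0.0000 + 0.4873·13.5000] = 6.0722; exercise value = 3.0000 ≤ continuation, so V_ud = 6.0722
Node dd (S = 22.5): continuation = e^(−0.08)·[0.5127·13.5000 + 0.4873·28.1250] = 19.0402; exercise value = 22.5000 > continuation, so V_dd = 22.5000 (exercise)
Node u (S = 56): continuation = e^(−0.08)·[0.5127·0.0000 + 0.4873·6.0722] = 2.7312; exercise value = 0.0000 ≤ continuation, so V_u = 2.7312
Node d (S = 30): continuation = e^(−0.08)·[0.5127·6.0722 + 0.4873·22.5000] = 12.9944; exercise value = 15.0000 > continuation, so V_d = 15.0000 (exercise)
Node 0 (S = 40): continuation = e^(−0.08)·[0.5127·2.7312 + 0.4873·15.0000] = 8.0396; exercise value = 5.0000 ≤ continuation, so V_0 = 8.0396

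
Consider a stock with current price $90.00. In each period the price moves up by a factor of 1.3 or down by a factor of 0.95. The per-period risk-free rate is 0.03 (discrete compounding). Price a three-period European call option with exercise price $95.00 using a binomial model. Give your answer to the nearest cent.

$10.55

Risk-neutral probability p = (1 + 0.03 − 0.95)/(1.3 − 0.95) = 0.0800/0.3500 = 0.2286
Terminal stock prices: S_uuu = 197.7, S_uud = 144.5, S_udd = 105.6, S_ddd = 77.16
Terminal payoffs (S − K): max(102.7, 0) = 102.7, max(49.5, 0) = 49.5, max(10.59, 0) = 10.59, max(-17.84, 0) = 0
Node uu (S = 152.1): V_uu = 1/1.03·[0.2286·102.7300 + 0.7714·49.4950] = 59.8670
Node ud (S = 111.1): V_ud = 1/1.03·[0.2286·49.4950 + 0.7714·10.5925] = 18.9170
Node dd (S = 81.22): V_dd = 1/1.03·[0.2286·10.5925 + 0.7714·0.0000] = 2.3506
Node u (S = 117): V_u = 1/1.03·[0.2286·59.8670 + 0.7714·18.9170] = 27.4534
Node d (S = 85.5): V_d = 1/1.03·[0.2286·18.9170 + 0.7714·2.3506] = 5.9585
Node 0 (S = 90): V_0 = 1/1.03·[0.2286·27.4534 + 0.7714·5.9585] = 10.5549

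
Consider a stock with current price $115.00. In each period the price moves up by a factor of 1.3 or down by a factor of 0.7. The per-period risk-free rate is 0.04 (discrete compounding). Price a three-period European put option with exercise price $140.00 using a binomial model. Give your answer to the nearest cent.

$27.68

Risk-neutral probability p = (1 + 0.04 − 0.7)/(1.3 − 0.7) = 0.3400/0.6000 = 0.5667
Terminal stock prices: S_uuu = 252.7, S_uud = 136, S_udd = 73.25, S_ddd = 39.44
Terminal payoffs (K − S): max(-112.7, 0) = 0, max(3.955, 0) = 3.955, max(66.75, 0) = 66.75, max(100.6, 0) = 100.6
Node uu (S = 194.4): V_uu = 1/1.04·[0.5667·0.0000 + 0.4333·3.9550] = 1.6479
Node ud (S = 104.6): V_ud = 1/1.04·[0.5667·3.9550 + 0.4333·66.7450] = 29.9654
Node dd (S = 56.35): V_dd = 1/1.04·[0.5667·66.7450 + 0.4333·100.5550] = 78.2654
Node u (S = 149.5): V_u = 1/1.04·[0.5667·1.6479 + 0.4333·29.9654] = 13.3835
Node d (S = 80.5): V_d = 1/1.04·[0.5667·29.9654 + 0.4333·78.2654] = 48.9379
Node 0 (S = 115): V_0 = 1/1.04·[0.5667·13.3835 + 0.4333·48.9379] = 27.6831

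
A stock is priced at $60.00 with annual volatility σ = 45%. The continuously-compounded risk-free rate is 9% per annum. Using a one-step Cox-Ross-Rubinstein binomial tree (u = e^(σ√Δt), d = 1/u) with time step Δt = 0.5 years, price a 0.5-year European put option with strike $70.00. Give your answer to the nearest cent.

CRR parameters: u = e^(σ√Δt) = e^(0.45·√0.5) = 1.3746, d = 1/u = 0.7275
Per-period rate: rΔt = 0.09·0.5 = 0.045, so R = e^0.045 = 1.0460
Risk-neutral probability p = (e^0.045 − 0.7275)/(1.3746 − 0.7275) = 0.3186/0.6472 = 0.4922
Terminal stock prices: S_u = 82.48, S_d = 43.65
Terminal payoffs (K − S): max(-12.48, 0) = 0, max(26.35, 0) = 26.35
Node 0 (S = 60): V_0 = e^(−0.045)·[0.4922·0.0000 + 0.5078·26.3525] = 12.7921

$12.79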